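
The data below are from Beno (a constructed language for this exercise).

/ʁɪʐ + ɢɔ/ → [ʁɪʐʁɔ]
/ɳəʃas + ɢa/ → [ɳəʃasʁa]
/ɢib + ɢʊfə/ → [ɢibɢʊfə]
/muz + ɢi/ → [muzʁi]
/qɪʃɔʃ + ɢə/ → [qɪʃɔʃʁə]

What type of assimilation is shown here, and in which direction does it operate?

progressive manner assimilation

The segment that alternates is /ɢ/, which surfaces as [ʁ] when adjacent to /ʐ/.
/ɢ/ is a stop while /ʐ/ is a fricative; the output [ʁ] is a fricative, matching the trigger — so the feature that spreads is manner.
Place and voice are unchanged, so the assimilation is partial, not total.
Checking the remaining alternations: /ɢ/ → [ʁ] after /s/ (stop → fricative, matching a fricative); /ɢ/ → [ʁ] after /z/ (stop → fricative, matching a fricative); /ɢ/ → [ʁ] after /ʃ/ (stop → fricative, matching a fricative) — only manner changes, and always toward the preceding segment.
Nothing changes in [ɢibɢʊfə]: there the adjacent consonants already agree in manner (/ɢ/ and /b/ are both stops), so this form is consistent with the same rule.
The trigger is the preceding segment, so the direction is progressive (perseverative).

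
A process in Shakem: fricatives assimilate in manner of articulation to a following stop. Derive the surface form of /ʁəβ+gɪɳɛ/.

[ʁəbgɪɳɛ]

/β/ is a voiced bilabial fricative. The following trigger /g/ is a stop, so /β/ must become a stop as well.
The voiced bilabial stop is [b], so /β/ → [b].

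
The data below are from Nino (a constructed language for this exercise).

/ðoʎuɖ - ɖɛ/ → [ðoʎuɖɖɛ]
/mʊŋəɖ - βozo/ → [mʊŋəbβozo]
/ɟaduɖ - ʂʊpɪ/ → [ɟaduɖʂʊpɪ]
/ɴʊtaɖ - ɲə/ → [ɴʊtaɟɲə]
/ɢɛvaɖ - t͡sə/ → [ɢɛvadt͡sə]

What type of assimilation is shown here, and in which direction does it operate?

Comparing underlying and surface forms, /ɖ/ → [b] is the alternation; the neighbouring /β/ is constant.
The change retroflex → bilabial matches the place of the following /β/, identifying this as place assimilation.
Manner and voice are unchanged, so the assimilation is partial, not total.
The other alternating forms pattern the same way: /ɖ/ → [ɟ] before /ɲ/ (retroflex → palatal, matching palatal); /ɖ/ → [d] before /t͡s/ (retroflex → alveolar, matching alveolar) — only place changes, and always toward the following segment.
No alternation appears in [ðoʎuɖɖɛ], [ɟaduɖʂʊpɪ]: there the adjacent consonants already agree in place (/ɖ/ and /ɖ/ are both retroflex; /ɖ/ and /ʂ/ are both retroflex), so these forms are consistent with the same rule.
The trigger is the following segment, so the direction is regressive (anticipatory).

regressive place assimilation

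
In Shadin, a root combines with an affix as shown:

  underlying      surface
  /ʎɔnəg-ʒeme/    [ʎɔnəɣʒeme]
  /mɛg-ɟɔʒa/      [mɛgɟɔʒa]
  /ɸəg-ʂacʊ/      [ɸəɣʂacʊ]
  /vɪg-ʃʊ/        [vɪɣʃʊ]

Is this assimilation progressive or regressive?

regressive

The segment that alternates is /g/, which surfaces as [ɣ] when adjacent to /ʒ/.
The change stop → fricative matches the manner of the following /ʒ/, identifying this as manner assimilation.
Checking the remaining alternations: /g/ → [ɣ] before /ʂ/ (stop → fricative, matching a fricative); /g/ → [ɣ] before /ʃ/ (stop → fricative, matching a fricative) — only manner changes, and always toward the following segment.
No alternation appears in [mɛgɟɔʒa]: there the adjacent consonants already agree in manner (/g/ and /ɟ/ are both stops), so this form is consistent with the same rule.
The trigger is the following segment, so the direction is regressive (anticipatory).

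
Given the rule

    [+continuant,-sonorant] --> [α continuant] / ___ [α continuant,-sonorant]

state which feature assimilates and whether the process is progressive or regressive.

The rule copies [continuant] (continuancy) from the environment onto the target fricatives; since [±continuant] encodes the stop/fricative manner contrast, the assimilating dimension is manner.
The conditioning segment sits to the right of the focus bar, meaning the trigger follows the segment that changes — regressive assimilation.

regressive manner assimilation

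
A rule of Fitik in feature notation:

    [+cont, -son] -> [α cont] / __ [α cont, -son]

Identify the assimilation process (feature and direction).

regressive manner assimilation

The shared variable α links the value of [cont] on the target to that of the neighbouring obstruent. [cont] distinguishes stops from fricatives — a manner-of-articulation feature — so this is manner assimilation.
Since the environment is written after the underscore, the trigger follows the target; the direction is regressive.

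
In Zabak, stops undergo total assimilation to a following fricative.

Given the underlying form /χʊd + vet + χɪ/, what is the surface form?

[χʊvveχχɪ]

/d/ is the segment targeted by the rule; it sits immediately before /v/, so it assimilates completely and surfaces as [v].
The same rule applies at the second boundary: /t/ → [χ] next to /χ/.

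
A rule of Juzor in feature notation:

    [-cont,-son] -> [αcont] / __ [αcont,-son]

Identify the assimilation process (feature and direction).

regressive manner assimilation

The shared variable α links the value of [cont] on the target to that of the neighbouring obstruent. [cont] distinguishes stops from fricatives — a manner-of-articulation feature — so this is manner assimilation.
The conditioning segment sits to the right of the focus bar, meaning the trigger follows the segment that changes — regressive assimilation.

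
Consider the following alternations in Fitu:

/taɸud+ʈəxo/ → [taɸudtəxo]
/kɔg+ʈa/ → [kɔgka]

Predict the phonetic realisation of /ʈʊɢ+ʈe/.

[ʈʊɢqe]

The data show progressive place assimilation: /ʈ/ → [t] after /d/; /ʈ/ → [k] after /g/. In each pair only place changes, matching the preceding consonant, while manner and voice stay constant.
/ʈ/ is a voiceless retroflex stop. The preceding trigger /ɢ/ is uvular, so /ʈ/ must become uvular as well.
A voiceless uvular stop is [q], so the surface segment is [q].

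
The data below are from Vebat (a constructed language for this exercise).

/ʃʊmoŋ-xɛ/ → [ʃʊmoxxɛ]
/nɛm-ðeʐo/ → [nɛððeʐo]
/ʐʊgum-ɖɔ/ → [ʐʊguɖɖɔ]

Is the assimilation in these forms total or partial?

total assimilation

Underlying /ŋ/ is realised as [x] next to /x/; /x/ itself does not change.
The output [x] is identical to the trigger /x/ — every feature (place, manner, voicing) has been copied — so this is total assimilation.
The remaining alternations confirm this: /m/ → [ð] before /ð/; /m/ → [ɖ] before /ɖ/ — in each case the output is a copy of the following consonant.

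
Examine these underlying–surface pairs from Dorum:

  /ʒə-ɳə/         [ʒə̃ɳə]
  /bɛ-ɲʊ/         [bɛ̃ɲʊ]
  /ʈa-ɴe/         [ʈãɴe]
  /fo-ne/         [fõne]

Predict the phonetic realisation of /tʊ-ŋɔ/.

[tʊ̃ŋɔ]

The data show regressive nasality assimilation (vowel nasalisation): /ə/ → [ə̃] before /ɳ/; /ɛ/ → [ɛ̃] before /ɲ/; /a/ → [ã] before /ɴ/; /o/ → [õ] before /n/ — a vowel is nasalised by an immediately following nasal consonant.
The vowel /ʊ/ is adjacent to the following nasal /ŋ/, so it acquires [+nasal] and surfaces as [ʊ̃].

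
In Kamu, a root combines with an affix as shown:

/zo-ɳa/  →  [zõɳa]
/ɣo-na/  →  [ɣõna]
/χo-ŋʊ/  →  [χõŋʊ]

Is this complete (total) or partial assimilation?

The vowel /o/ surfaces as nasalised [õ] next to the following nasal /ɳ/ — it has acquired the [+nasal] feature of its neighbour.
Likewise in the remaining data: /o/ → [õ] before /n/; /o/ → [õ] before /ŋ/ — each time a vowel is nasalised next to a following nasal.

partial assimilation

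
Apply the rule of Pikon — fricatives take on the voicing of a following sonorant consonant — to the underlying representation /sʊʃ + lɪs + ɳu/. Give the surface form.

/ʃ/ is a voiceless postalveolar fricative. The following trigger /l/ is voiced, so /ʃ/ must become voiced as well.
Changing only its voicing to voiced gives [ʒ] — the voiced postalveolar fricative.
At the second juncture, /s/ likewise becomes [z] adjacent to /ɳ/.

[sʊʒlɪzɳu]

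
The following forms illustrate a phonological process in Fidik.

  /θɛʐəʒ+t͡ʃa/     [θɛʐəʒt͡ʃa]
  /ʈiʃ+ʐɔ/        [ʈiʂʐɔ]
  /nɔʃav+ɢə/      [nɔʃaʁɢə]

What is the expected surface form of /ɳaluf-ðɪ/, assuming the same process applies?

[ɳaluθðɪ]

The data show regressive place assimilation: /ʃ/ → [ʂ] before /ʐ/; /v/ → [ʁ] before /ɢ/. In each pair only place changes, matching the following consonant, while manner and voice stay constant.
Nothing changes in [θɛʐəʒt͡ʃa]: there the adjacent consonants already agree in place (/ʒ/ and /t͡ʃ/ are both postalveolar), so this form is consistent with the same rule.
The rule targets /f/ (voiceless labiodental fricative), which sits before the trigger /ð/ (dental).
A voiceless dental fricative is [θ], so the surface segment is [θ].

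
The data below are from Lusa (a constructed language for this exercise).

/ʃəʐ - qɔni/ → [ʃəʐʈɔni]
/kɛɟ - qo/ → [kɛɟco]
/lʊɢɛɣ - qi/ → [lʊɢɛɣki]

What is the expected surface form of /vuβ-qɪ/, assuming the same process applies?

[vuβpɪ]

The data show progressive place assimilation: /q/ → [ʈ] after /ʐ/; /q/ → [c] after /ɟ/; /q/ → [k] after /ɣ/. In each pair only place changes, matching the preceding consonant, while manner and voice stay constant.
/q/ is a voiceless uvular stop. The preceding trigger /β/ is bilabial, so /q/ must become bilabial as well.
Changing only its place to bilabial gives [p] — the voiceless bilabial stop.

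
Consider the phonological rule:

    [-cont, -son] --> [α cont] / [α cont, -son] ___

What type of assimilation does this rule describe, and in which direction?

The shared variable α links the value of [cont] on the target to that of the neighbouring obstruent. [cont] distinguishes stops from fricatives — a manner-of-articulation feature — so this is manner assimilation.
Since the environment is written before the underscore, the trigger precedes the target; the direction is progressive.

progressive manner assimilation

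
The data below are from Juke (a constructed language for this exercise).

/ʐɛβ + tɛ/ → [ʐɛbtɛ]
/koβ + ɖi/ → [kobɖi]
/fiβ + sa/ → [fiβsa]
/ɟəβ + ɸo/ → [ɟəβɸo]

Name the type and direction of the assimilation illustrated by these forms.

Underlying /β/ is realised as [b] next to /t/; /t/ itself does not change.
/β/ is a fricative while /t/ is a stop; the output [b] is a stop, matching the trigger — so the feature that spreads is manner.
Place and voice are unchanged, so the assimilation is partial, not total.
The same holds elsewhere in the data: /β/ → [b] before /ɖ/ (fricative → stop, matching a stop) — only manner changes, and always toward the following segment.
Nothing changes in [fiβsa], [ɟəβɸo]: there the adjacent consonants already agree in manner (/β/ and /s/ are both fricatives; /β/ and /ɸ/ are both fricatives), so these forms are consistent with the same rule.
The trigger is the following segment, so the direction is regressive (anticipatory).

regressive manner assimilation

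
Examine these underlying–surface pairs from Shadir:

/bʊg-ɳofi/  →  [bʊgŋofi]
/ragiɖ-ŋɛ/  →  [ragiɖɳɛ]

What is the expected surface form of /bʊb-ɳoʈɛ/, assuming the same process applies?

[bʊbmoʈɛ]

The data show progressive place assimilation: /ɳ/ → [ŋ] after /g/; /ŋ/ → [ɳ] after /ɖ/. In each pair only place changes, matching the preceding consonant, while manner and voice stay constant.
/ɳ/ is a voiced retroflex nasal. The preceding trigger /b/ is bilabial, so /ɳ/ must become bilabial as well.
A voiced bilabial nasal is [m], so the surface segment is [m].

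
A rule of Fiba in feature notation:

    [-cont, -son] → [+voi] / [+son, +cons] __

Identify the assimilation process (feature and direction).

The structural change is [+voi], and the conditioning segment [+son, +cons] (a sonorant consonant) is itself voiced, so the target comes to share the voicing of its neighbour — voicing assimilation.
The conditioning segment sits to the left of the focus bar, meaning the trigger precedes the segment that changes — progressive assimilation.

progressive voicing assimilation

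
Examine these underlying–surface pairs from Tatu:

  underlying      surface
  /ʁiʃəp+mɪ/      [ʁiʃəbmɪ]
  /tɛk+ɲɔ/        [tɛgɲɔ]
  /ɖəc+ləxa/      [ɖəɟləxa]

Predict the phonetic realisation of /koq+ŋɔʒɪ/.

The data show regressive voicing assimilation: /p/ → [b] before /m/; /k/ → [g] before /ɲ/; /c/ → [ɟ] before /l/. In each pair only voicing changes, matching the following consonant, while place and manner stay constant.
/q/ is a voiceless uvular stop. The following trigger /ŋ/ is voiced, so /q/ must become voiced as well.
The voiced uvular stop is [ɢ], so /q/ → [ɢ].

[koɢŋɔʒɪ]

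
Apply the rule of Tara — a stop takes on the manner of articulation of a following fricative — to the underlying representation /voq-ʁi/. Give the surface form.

[voχʁi]

/q/ is a voiceless uvular stop. The following trigger /ʁ/ is a fricative, so /q/ must become a fricative as well.
The voiceless uvular fricative is [χ], so /q/ → [χ].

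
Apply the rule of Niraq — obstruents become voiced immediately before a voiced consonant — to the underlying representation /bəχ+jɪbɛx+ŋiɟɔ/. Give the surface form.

[bəʁjɪbɛɣŋiɟɔ]

The rule targets /χ/ (voiceless uvular fricative), which sits before the trigger /j/ (voiced).
The voiced uvular fricative is [ʁ], so /χ/ → [ʁ].
At the second juncture, /x/ likewise becomes [ɣ] adjacent to /ŋ/.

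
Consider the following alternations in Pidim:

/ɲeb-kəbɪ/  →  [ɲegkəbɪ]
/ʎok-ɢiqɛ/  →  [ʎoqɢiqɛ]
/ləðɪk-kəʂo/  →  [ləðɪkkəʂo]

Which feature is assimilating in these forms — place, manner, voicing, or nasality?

place

Comparing underlying and surface forms, /b/ → [g] is the alternation; the neighbouring /k/ is constant.
/b/ is bilabial while /k/ is velar; the output [g] is velar, matching the trigger — so the feature that spreads is place.
The same holds elsewhere in the data: /k/ → [q] before /ɢ/ (velar → uvular, matching uvular) — only place changes, and always toward the following segment.
Nothing changes in [ləðɪkkəʂo]: there the adjacent consonants already agree in place (/k/ and /k/ are both velar), so this form is consistent with the same rule.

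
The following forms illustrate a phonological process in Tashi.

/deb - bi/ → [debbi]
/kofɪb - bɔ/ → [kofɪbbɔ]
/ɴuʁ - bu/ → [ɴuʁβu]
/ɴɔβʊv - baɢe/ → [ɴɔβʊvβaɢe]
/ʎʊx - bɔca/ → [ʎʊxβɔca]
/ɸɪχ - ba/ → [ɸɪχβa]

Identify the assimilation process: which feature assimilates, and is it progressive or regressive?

progressive manner assimilation

Comparing underlying and surface forms, /b/ → [β] is the alternation; the neighbouring /ʁ/ is constant.
The change stop → fricative matches the manner of the preceding /ʁ/, identifying this as manner assimilation.
Place and voice are unchanged, so the assimilation is partial, not total.
Checking the remaining alternations: /b/ → [β] after /v/ (stop → fricative, matching a fricative); /b/ → [β] after /x/ (stop → fricative, matching a fricative); /b/ → [β] after /χ/ (stop → fricative, matching a fricative) — only manner changes, and always toward the preceding segment.
No alternation appears in [debbi], [kofɪbbɔ]: there the adjacent consonants already agree in manner (/b/ and /b/ are both stops; /b/ and /b/ are both stops), so these forms are consistent with the same rule.
The trigger is the preceding segment, so the direction is progressive (perseverative).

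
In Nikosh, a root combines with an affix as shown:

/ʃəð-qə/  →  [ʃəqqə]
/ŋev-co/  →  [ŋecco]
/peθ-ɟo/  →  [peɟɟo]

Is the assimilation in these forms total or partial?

total assimilation

The segment that alternates is /ð/, which surfaces as [q] when adjacent to /q/.
The output [q] is identical to the trigger /q/ — every feature (place, manner, voicing) has been copied — so this is total assimilation.
The remaining alternations confirm this: /v/ → [c] before /c/; /θ/ → [ɟ] before /ɟ/ — in each case the output is a copy of the following consonant.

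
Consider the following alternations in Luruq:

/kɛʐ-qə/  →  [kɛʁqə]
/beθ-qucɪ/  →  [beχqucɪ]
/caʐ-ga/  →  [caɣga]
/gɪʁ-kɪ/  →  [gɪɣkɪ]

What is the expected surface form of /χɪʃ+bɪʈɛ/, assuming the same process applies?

[χɪɸbɪʈɛ]

The data show regressive place assimilation: /ʐ/ → [ʁ] before /q/; /θ/ → [χ] before /q/; /ʐ/ → [ɣ] before /g/; /ʁ/ → [ɣ] before /k/. In each pair only place changes, matching the following consonant, while manner and voice stay constant.
The rule targets /ʃ/ (voiceless postalveolar fricative), which sits before the trigger /b/ (bilabial).
A voiceless bilabial fricative is [ɸ], so the surface segment is [ɸ].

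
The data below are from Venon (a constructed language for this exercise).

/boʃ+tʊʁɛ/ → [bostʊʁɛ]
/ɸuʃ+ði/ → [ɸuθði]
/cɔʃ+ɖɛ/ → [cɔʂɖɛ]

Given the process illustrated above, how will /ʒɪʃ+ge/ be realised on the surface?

The data show regressive place assimilation: /ʃ/ → [s] before /t/; /ʃ/ → [θ] before /ð/; /ʃ/ → [ʂ] before /ɖ/. In each pair only place changes, matching the following consonant, while manner and voice stay constant.
The rule targets /ʃ/ (voiceless postalveolar fricative), which sits before the trigger /g/ (velar).
A voiceless velar fricative is [x], so the surface segment is [x].

[ʒɪxge]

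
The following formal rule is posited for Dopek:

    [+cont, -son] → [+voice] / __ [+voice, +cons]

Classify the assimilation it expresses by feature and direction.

regressive voicing assimilation

The structural change is [+voice], and the conditioning segment [+voice, +cons] (a voiced consonant) is itself voiced, so the target comes to share the voicing of its neighbour — voicing assimilation.
The conditioning segment sits to the right of the focus bar, meaning the trigger follows the segment that changes — regressive assimilation.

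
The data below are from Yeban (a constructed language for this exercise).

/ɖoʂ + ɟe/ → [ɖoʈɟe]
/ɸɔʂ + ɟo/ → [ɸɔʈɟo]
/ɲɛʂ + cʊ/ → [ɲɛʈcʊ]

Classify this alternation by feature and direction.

Underlying /ʂ/ is realised as [ʈ] next to /ɟ/; /ɟ/ itself does not change.
/ʂ/ is a fricative while /ɟ/ is a stop; the output [ʈ] is a stop, matching the trigger — so the feature that spreads is manner.
Place and voice are unchanged, so the assimilation is partial, not total.
Checking the remaining alternation: /ʂ/ → [ʈ] before /c/ (fricative → stop, matching a stop) — only manner changes, and always toward the following segment.
The trigger is the following segment, so the direction is regressive (anticipatory).

regressive manner assimilation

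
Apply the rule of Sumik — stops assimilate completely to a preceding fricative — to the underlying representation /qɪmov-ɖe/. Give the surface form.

[qɪmovve]

/ɖ/ is the segment targeted by the rule; it sits immediately after /v/, so it assimilates completely and surfaces as [v].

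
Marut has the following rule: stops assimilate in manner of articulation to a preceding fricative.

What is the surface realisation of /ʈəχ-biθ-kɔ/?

[ʈəχβiθxɔ]

The rule targets /b/ (voiced bilabial stop), which sits after the trigger /χ/ (fricative).
The voiced bilabial fricative is [β], so /b/ → [β].
At the second juncture, /k/ likewise becomes [x] adjacent to /θ/.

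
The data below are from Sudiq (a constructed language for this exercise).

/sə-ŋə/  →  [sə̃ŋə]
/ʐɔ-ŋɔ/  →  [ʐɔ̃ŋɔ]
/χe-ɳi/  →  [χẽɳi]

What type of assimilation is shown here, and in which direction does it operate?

The vowel /ə/ surfaces as nasalised [ə̃] next to the following nasal /ŋ/ — it has acquired the [+nasal] feature of its neighbour.
The other forms show the same pattern: /ɔ/ → [ɔ̃] before /ŋ/; /e/ → [ẽ] before /ɳ/ — each time a vowel is nasalised next to a following nasal.
Because the conditioning nasal is to the right of the vowel that changes, the process is regressive (anticipatory).

regressive nasality assimilation (vowel nasalisation)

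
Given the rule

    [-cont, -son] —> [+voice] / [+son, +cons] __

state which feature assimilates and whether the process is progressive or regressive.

progressive voicing assimilation

The structural change is [+voice], and the conditioning segment [+son, +cons] (a sonorant consonant) is itself voiced, so the target comes to share the voicing of its neighbour — voicing assimilation.
Since the environment is written before the underscore, the trigger precedes the target; the direction is progressive.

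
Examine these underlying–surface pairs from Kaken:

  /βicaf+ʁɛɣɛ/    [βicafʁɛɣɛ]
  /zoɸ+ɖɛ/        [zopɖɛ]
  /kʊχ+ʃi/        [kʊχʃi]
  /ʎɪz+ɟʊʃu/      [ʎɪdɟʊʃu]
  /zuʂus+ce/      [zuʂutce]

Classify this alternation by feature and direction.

Underlying /ɸ/ is realised as [p] next to /ɖ/; /ɖ/ itself does not change.
/ɸ/ is a fricative while /ɖ/ is a stop; the output [p] is a stop, matching the trigger — so the feature that spreads is manner.
Place and voice are unchanged, so the assimilation is partial, not total.
Checking the remaining alternations: /z/ → [d] before /ɟ/ (fricative → stop, matching a stop); /s/ → [t] before /c/ (fricative → stop, matching a stop) — only manner changes, and always toward the following segment.
No alternation appears in [βicafʁɛɣɛ], [kʊχʃi]: there the adjacent consonants already agree in manner (/f/ and /ʁ/ are both fricatives; /χ/ and /ʃ/ are both fricatives), so these forms are consistent with the same rule.
The trigger is the following segment, so the direction is regressive (anticipatory).

regressive manner assimilation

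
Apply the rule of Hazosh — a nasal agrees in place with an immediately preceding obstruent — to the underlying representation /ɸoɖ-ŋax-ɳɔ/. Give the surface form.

[ɸoɖɳaxŋɔ]

The rule targets /ŋ/ (voiced velar nasal), which sits after the trigger /ɖ/ (retroflex).
A voiced retroflex nasal is [ɳ], so the surface segment is [ɳ].
The same rule applies at the second boundary: /ɳ/ → [ŋ] next to /x/.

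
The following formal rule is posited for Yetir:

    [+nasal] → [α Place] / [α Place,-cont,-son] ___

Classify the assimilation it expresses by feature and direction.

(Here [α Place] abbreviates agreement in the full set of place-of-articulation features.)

progressive place assimilation

The shared variable α links the value of the place features (abbreviated [Place]) on the target to the same value on the neighbouring segment, so place is the feature that assimilates.
The conditioning segment sits to the left of the focus bar, meaning the trigger precedes the segment that changes — progressive assimilation.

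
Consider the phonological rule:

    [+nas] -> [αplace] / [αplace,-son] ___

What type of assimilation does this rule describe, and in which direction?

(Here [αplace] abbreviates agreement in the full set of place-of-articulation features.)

The shared variable α links the value of the place features (abbreviated [place]) on the target to the same value on the neighbouring segment, so place is the feature that assimilates.
The conditioning segment sits to the left of the focus bar, meaning the trigger precedes the segment that changes — progressive assimilation.

progressive place assimilation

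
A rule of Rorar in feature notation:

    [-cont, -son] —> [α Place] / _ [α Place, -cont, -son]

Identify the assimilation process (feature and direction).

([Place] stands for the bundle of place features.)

regressive place assimilation

The rule copies the place features (abbreviated [Place]) from the environment onto the target, so the assimilating feature is place.
Since the environment is written after the underscore, the trigger follows the target; the direction is regressive.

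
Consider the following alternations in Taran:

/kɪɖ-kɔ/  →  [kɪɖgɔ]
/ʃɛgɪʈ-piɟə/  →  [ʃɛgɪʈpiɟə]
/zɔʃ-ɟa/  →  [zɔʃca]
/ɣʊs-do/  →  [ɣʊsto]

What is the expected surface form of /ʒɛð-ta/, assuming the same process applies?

The data show progressive voicing assimilation: /k/ → [g] after /ɖ/; /ɟ/ → [c] after /ʃ/; /d/ → [t] after /s/. In each pair only voicing changes, matching the preceding consonant, while place and manner stay constant.
Nothing changes in [ʃɛgɪʈpiɟə]: there the adjacent consonants already agree in voicing (/p/ and /ʈ/ are both voiceless), so this form is consistent with the same rule.
The rule targets /t/ (voiceless alveolar stop), which sits after the trigger /ð/ (voiced).
The voiced alveolar stop is [d], so /t/ → [d].

[ʒɛðda]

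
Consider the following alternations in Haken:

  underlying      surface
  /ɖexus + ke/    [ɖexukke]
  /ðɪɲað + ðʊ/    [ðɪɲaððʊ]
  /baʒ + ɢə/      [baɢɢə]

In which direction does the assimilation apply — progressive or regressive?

regressive

The segment that alternates is /s/, which surfaces as [k] when adjacent to /k/.
The output [k] is identical to the trigger /k/ — every feature (place, manner, voicing) has been copied — so this is total assimilation.
The remaining alternation confirms this: /ʒ/ → [ɢ] before /ɢ/ — in each case the output is a copy of the following consonant.
In [ðɪɲaððʊ] the two consonants at the boundary are already identical (/ð/ + /ð/), so the rule applies vacuously and nothing changes.
Since the segment that changes precedes the conditioning segment, the assimilation is regressive.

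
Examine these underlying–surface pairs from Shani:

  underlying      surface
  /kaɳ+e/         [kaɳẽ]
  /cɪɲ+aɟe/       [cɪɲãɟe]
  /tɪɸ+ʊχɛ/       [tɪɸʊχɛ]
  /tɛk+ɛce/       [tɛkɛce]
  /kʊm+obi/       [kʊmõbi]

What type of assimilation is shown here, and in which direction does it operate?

progressive nasality assimilation (vowel nasalisation)

The vowel /e/ surfaces as nasalised [ẽ] next to the preceding nasal /ɳ/ — it has acquired the [+nasal] feature of its neighbour.
Likewise in the remaining data: /a/ → [ã] after /ɲ/; /o/ → [õ] after /m/ — each time a vowel is nasalised next to a preceding nasal.
No change occurs in [tɪɸʊχɛ], [tɛkɛce] because the vowel at the boundary is adjacent to an oral consonant, not a nasal (/ʊ/ next to /ɸ/; /ɛ/ next to /k/).
Because the conditioning nasal is to the left of the vowel that changes, the process is progressive (perseverative).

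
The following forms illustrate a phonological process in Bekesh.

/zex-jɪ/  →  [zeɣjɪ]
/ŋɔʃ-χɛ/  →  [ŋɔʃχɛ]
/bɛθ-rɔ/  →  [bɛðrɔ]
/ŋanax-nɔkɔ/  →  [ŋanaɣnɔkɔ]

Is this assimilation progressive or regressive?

regressive

Comparing underlying and surface forms, /x/ → [ɣ] is the alternation; the neighbouring /j/ is constant.
The change voiceless → voiced matches the voicing of the following /j/, identifying this as voicing assimilation.
Checking the remaining alternations: /θ/ → [ð] before /r/ (voiceless → voiced, matching voiced); /x/ → [ɣ] before /n/ (voiceless → voiced, matching voiced) — only voicing changes, and always toward the following segment.
No alternation appears in [ŋɔʃχɛ]: there the adjacent consonants already agree in voicing (/ʃ/ and /χ/ are both voiceless), so this form is consistent with the same rule.
Since the segment that changes precedes the conditioning segment, the assimilation is regressive.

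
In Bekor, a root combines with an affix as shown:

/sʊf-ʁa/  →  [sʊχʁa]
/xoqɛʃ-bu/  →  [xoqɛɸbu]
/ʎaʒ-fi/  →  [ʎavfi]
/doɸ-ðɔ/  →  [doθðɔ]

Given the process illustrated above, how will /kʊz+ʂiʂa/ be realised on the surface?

The data show regressive place assimilation: /f/ → [χ] before /ʁ/; /ʃ/ → [ɸ] before /b/; /ʒ/ → [v] before /f/; /ɸ/ → [θ] before /ð/. In each pair only place changes, matching the following consonant, while manner and voice stay constant.
The rule targets /z/ (voiced alveolar fricative), which sits before the trigger /ʂ/ (retroflex).
The voiced retroflex fricative is [ʐ], so /z/ → [ʐ].

[kʊʐʂiʂa]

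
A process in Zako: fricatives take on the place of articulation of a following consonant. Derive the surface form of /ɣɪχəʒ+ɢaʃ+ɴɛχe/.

[ɣɪχəʁɢaχɴɛχe]

The rule targets /ʒ/ (voiced postalveolar fricative), which sits before the trigger /ɢ/ (uvular).
A voiced uvular fricative is [ʁ], so the surface segment is [ʁ].
The same rule applies at the second boundary: /ʃ/ → [χ] next to /ɴ/.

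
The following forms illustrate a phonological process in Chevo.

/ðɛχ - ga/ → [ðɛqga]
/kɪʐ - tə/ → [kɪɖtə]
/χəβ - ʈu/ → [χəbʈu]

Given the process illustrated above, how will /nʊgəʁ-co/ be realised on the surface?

[nʊgəɢco]

The data show regressive manner assimilation: /χ/ → [q] before /g/; /ʐ/ → [ɖ] before /t/; /β/ → [b] before /ʈ/. In each pair only manner changes, matching the following consonant, while place and voice stay constant.
The rule targets /ʁ/ (voiced uvular fricative), which sits before the trigger /c/ (stop).
A voiced uvular stop is [ɢ], so the surface segment is [ɢ].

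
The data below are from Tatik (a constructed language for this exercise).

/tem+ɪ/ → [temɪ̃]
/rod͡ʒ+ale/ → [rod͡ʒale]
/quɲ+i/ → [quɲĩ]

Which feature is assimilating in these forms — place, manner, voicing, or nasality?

The vowel /ɪ/ surfaces as nasalised [ɪ̃] next to the preceding nasal /m/ — it has acquired the [+nasal] feature of its neighbour.
Likewise in the remaining data: /i/ → [ĩ] after /ɲ/ — each time a vowel is nasalised next to a preceding nasal.
No change occurs in [rod͡ʒale] because the vowel at the boundary is adjacent to an oral consonant, not a nasal (/a/ next to /d͡ʒ/).

nasality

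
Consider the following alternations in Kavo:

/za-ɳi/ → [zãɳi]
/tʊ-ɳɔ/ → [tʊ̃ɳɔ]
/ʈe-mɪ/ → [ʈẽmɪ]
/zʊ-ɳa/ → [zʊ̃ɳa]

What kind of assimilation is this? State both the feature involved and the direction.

regressive nasality assimilation (vowel nasalisation)

The vowel /a/ surfaces as nasalised [ã] next to the following nasal /ɳ/ — it has acquired the [+nasal] feature of its neighbour.
Likewise in the remaining data: /ʊ/ → [ʊ̃] before /ɳ/; /e/ → [ẽ] before /m/ — each time a vowel is nasalised next to a following nasal.
Because the conditioning nasal is to the right of the vowel that changes, the process is regressive (anticipatory).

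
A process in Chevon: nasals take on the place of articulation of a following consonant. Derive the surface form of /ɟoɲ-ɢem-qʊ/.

[ɟoɴɢeɴqʊ]

/ɲ/ is a voiced palatal nasal. The following trigger /ɢ/ is uvular, so /ɲ/ must become uvular as well.
Changing only its place to uvular gives [ɴ] — the voiced uvular nasal.
The same rule applies at the second boundary: /m/ → [ɴ] next to /q/.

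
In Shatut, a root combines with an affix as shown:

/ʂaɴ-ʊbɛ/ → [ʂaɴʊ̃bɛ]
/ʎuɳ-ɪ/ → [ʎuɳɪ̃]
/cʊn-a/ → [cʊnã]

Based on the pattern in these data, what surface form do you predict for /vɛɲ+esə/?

The data show progressive nasality assimilation (vowel nasalisation): /ʊ/ → [ʊ̃] after /ɴ/; /ɪ/ → [ɪ̃] after /ɳ/; /a/ → [ã] after /n/ — a vowel is nasalised by an immediately preceding nasal consonant.
The vowel /e/ is adjacent to the preceding nasal /ɲ/, so it acquires [+nasal] and surfaces as [ẽ].

[vɛɲẽsə]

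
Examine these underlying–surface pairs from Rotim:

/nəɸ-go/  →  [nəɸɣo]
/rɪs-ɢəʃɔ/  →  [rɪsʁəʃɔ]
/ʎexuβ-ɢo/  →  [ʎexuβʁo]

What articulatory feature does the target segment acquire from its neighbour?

manner

The segment that alternates is /g/, which surfaces as [ɣ] when adjacent to /ɸ/.
The change stop → fricative matches the manner of the preceding /ɸ/, identifying this as manner assimilation.
The other alternating forms pattern the same way: /ɢ/ → [ʁ] after /s/ (stop → fricative, matching a fricative); /ɢ/ → [ʁ] after /β/ (stop → fricative, matching a fricative) — only manner changes, and always toward the preceding segment.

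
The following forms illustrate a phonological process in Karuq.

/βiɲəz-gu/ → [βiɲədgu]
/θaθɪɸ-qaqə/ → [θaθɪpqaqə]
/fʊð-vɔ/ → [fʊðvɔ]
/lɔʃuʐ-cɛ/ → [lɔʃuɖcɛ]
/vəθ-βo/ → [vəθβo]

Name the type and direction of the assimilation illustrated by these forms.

The segment that alternates is /z/, which surfaces as [d] when adjacent to /g/.
The change fricative → stop matches the manner of the following /g/, identifying this as manner assimilation.
Place and voice are unchanged, so the assimilation is partial, not total.
The same holds elsewhere in the data: /ɸ/ → [p] before /q/ (fricative → stop, matching a stop); /ʐ/ → [ɖ] before /c/ (fricative → stop, matching a stop) — only manner changes, and always toward the following segment.
Nothing changes in [fʊðvɔ], [vəθβo]: there the adjacent consonants already agree in manner (/ð/ and /v/ are both fricatives; /θ/ and /β/ are both fricatives), so these forms are consistent with the same rule.
Since the segment that changes precedes the conditioning segment, the assimilation is regressive.

regressive manner assimilation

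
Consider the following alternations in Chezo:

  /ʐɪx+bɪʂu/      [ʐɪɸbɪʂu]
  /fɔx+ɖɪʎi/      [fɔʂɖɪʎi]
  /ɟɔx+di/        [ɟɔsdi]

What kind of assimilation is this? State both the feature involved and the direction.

regressive place assimilation

Comparing underlying and surface forms, /x/ → [ɸ] is the alternation; the neighbouring /b/ is constant.
/x/ is velar while /b/ is bilabial; the output [ɸ] is bilabial, matching the trigger — so the feature that spreads is place.
Manner and voice are unchanged, so the assimilation is partial, not total.
The other alternating forms pattern the same way: /x/ → [ʂ] before /ɖ/ (velar → retroflex, matching retroflex); /x/ → [s] before /d/ (velar → alveolar, matching alveolar) — only place changes, and always toward the following segment.
Since the segment that changes precedes the conditioning segment, the assimilation is regressive.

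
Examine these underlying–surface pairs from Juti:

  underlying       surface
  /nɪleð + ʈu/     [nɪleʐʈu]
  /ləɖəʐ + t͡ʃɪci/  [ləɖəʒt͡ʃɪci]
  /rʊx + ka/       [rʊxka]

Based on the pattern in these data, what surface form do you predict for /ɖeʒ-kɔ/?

[ɖeɣkɔ]

The data show regressive place assimilation: /ð/ → [ʐ] before /ʈ/; /ʐ/ → [ʒ] before /t͡ʃ/. In each pair only place changes, matching the following consonant, while manner and voice stay constant.
No alternation appears in [rʊxka]: there the adjacent consonants already agree in place (/x/ and /k/ are both velar), so this form is consistent with the same rule.
The rule targets /ʒ/ (voiced postalveolar fricative), which sits before the trigger /k/ (velar).
A voiced velar fricative is [ɣ], so the surface segment is [ɣ].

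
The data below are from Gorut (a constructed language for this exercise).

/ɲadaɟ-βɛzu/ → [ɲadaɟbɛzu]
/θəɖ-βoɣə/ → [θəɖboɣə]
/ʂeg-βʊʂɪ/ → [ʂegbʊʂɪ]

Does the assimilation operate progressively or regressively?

The segment that alternates is /β/, which surfaces as [b] when adjacent to /ɟ/.
The change fricative → stop matches the manner of the preceding /ɟ/, identifying this as manner assimilation.
The same holds elsewhere in the data: /β/ → [b] after /ɖ/ (fricative → stop, matching a stop); /β/ → [b] after /g/ (fricative → stop, matching a stop) — only manner changes, and always toward the preceding segment.
The trigger is the preceding segment, so the direction is progressive (perseverative).

progressive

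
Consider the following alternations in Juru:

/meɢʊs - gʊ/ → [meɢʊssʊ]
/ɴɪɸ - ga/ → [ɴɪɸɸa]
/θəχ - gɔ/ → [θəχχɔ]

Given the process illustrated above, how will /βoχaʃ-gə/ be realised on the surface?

The data show progressive total assimilation (/g/ → [s] after /s/; /g/ → [ɸ] after /ɸ/; /g/ → [χ] after /χ/): in every case the target segment becomes identical to its preceding neighbour, copying more than a single feature.
/g/ is the segment targeted by the rule; it sits immediately after /ʃ/, so it assimilates completely and surfaces as [ʃ].

[βoχaʃʃə]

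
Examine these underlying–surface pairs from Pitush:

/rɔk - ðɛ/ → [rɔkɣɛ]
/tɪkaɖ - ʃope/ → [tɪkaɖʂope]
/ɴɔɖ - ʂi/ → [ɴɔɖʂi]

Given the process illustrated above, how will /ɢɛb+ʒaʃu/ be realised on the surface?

[ɢɛbβaʃu]

The data show progressive place assimilation: /ð/ → [ɣ] after /k/; /ʃ/ → [ʂ] after /ɖ/. In each pair only place changes, matching the preceding consonant, while manner and voice stay constant.
Nothing changes in [ɴɔɖʂi]: there the adjacent consonants already agree in place (/ʂ/ and /ɖ/ are both retroflex), so this form is consistent with the same rule.
The rule targets /ʒ/ (voiced postalveolar fricative), which sits after the trigger /b/ (bilabial).
The voiced bilabial fricative is [β], so /ʒ/ → [β].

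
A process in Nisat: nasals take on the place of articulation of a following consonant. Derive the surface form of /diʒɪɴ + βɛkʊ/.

The rule targets /ɴ/ (voiced uvular nasal), which sits before the trigger /β/ (bilabial).
A voiced bilabial nasal is [m], so the surface segment is [m].

[diʒɪmβɛkʊ]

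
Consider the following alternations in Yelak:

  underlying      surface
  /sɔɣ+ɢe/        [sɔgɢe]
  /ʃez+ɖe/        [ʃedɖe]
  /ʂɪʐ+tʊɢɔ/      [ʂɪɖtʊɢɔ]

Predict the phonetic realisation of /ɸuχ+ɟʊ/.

The data show regressive manner assimilation: /ɣ/ → [g] before /ɢ/; /z/ → [d] before /ɖ/; /ʐ/ → [ɖ] before /t/. In each pair only manner changes, matching the following consonant, while place and voice stay constant.
The rule targets /χ/ (voiceless uvular fricative), which sits before the trigger /ɟ/ (stop).
Changing only its manner to stop gives [q] — the voiceless uvular stop.

[ɸuqɟʊ]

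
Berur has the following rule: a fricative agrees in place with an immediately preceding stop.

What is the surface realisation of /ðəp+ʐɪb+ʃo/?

/ʐ/ is a voiced retroflex fricative. The preceding trigger /p/ is bilabial, so /ʐ/ must become bilabial as well.
The voiced bilabial fricative is [β], so /ʐ/ → [β].
At the second juncture, /ʃ/ likewise becomes [ɸ] adjacent to /b/.

[ðəpβɪbɸo]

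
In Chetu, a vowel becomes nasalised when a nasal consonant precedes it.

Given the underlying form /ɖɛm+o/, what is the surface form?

The vowel /o/ is adjacent to the preceding nasal /m/, so it acquires [+nasal] and surfaces as [õ].

[ɖɛmõ]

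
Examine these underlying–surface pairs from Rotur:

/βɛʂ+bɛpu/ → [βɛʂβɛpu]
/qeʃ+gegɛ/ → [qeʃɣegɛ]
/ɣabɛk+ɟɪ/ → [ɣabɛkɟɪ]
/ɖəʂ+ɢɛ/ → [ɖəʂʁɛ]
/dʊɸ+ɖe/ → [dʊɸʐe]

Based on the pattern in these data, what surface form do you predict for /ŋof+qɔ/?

[ŋofχɔ]

The data show progressive manner assimilation: /b/ → [β] after /ʂ/; /g/ → [ɣ] after /ʃ/; /ɢ/ → [ʁ] after /ʂ/; /ɖ/ → [ʐ] after /ɸ/. In each pair only manner changes, matching the preceding consonant, while place and voice stay constant.
No alternation appears in [ɣabɛkɟɪ]: there the adjacent consonants already agree in manner (/ɟ/ and /k/ are both stops), so this form is consistent with the same rule.
The rule targets /q/ (voiceless uvular stop), which sits after the trigger /f/ (fricative).
A voiceless uvular fricative is [χ], so the surface segment is [χ].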